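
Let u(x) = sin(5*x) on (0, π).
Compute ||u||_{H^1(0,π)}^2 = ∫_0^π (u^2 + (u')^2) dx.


||u||_{H^1(0,π)}^2 = 13*π

u'(x) = 5*cos(5*x).
Expand u² and (u')² and integrate term by term on (0, π), using: for integers n ≥ 1, ∫_0^π sin²(nx) dx = ∫_0^π cos²(nx) dx = π/2; for n ≠ n', ∫_0^π sin(nx)sin(n'x) dx = ∫_0^π cos(nx)cos(n'x) dx = 0; and by product-to-sum, ∫_0^π sin(nx)cos(n'x) dx = ½∫_0^π [sin((n+n')x) + sin((n−n')x)] dx, which is 0 when n+n' is even and 2n/(n²−n'²) when n+n' is odd (it need not vanish on (0, π)).
  u² squared terms: (1)²·∫sin(5x)² dx = 1·π/2 = π/2.
  So ∫_0^π u² dx = π/2.
  (u')² squared terms: (5)²·∫cos(5x)² dx = 25·π/2 = 25*π/2.
  So ∫_0^π (u')² dx = 25*π/2.
||u||_{H^1}^2 = (π/2) + (25*π/2) = 13*π.


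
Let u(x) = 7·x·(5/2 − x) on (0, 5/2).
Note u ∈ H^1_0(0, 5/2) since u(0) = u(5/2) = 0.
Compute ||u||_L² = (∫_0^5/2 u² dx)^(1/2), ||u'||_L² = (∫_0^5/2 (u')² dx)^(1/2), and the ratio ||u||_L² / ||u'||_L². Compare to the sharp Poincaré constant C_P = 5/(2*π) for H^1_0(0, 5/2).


||u||_L² / ||u'||_L² = sqrt(10)/4 < C_P = 5/(2*π).

u(x) = 7·x·(5/2 − x), so u'(x) = 35/2 - 14*x.
u(x) = 7·x·(5/2 − x) vanishes at x = 0 and x = 5/2, so u ∈ H^1_0(0, 5/2). Differentiate via the product rule and integrate the resulting polynomials term by term.
  ∫_0^5/2 u² dx = ∫_0^5/2 (49*x^4 - 245*x^3 + 1225*x^2/4) dx. Term by term:
    ∫_0^5/2 49*x^4 dx = 30625/32;  ∫_0^5/2 -245*x^3 dx = -153125/64;  ∫_0^5/2 1225*x^2/4 dx = 153125/96.
  Sum: 30625/32 − 153125/64 + 153125/96 = 30625/192.
  ∫_0^5/2 (u')² dx = ∫_0^5/2 (196*x^2 - 490*x + 1225/4) dx. Term by term:
    ∫_0^5/2 196*x^2 dx = 6125/6;  ∫_0^5/2 -490*x dx = -6125/4;  ∫_0^5/2 1225/4 dx = 6125/8.
  Sum: 6125/6 − 6125/4 + 6125/8 = 6125/24.
∫_0^5/2 u² dx = 30625/192, so ||u||_L² = 175*sqrt(3)/24.
∫_0^5/2 (u')² dx = 6125/24, so ||u'||_L² = 35*sqrt(30)/12.
Ratio ||u||_L² / ||u'||_L² = sqrt(10)/4.
Sharp Poincaré constant on H^1_0(0, 5/2) is C_P = L/π = 5/(2*π), achieved by sin(2*π/5·x).
A polynomial bump cannot attain the sharp Poincaré constant (only the first sine eigenfunction does), so the ratio is strictly less than C_P, consistent with ||u||_L² ≤ C_P ||u'||_L².


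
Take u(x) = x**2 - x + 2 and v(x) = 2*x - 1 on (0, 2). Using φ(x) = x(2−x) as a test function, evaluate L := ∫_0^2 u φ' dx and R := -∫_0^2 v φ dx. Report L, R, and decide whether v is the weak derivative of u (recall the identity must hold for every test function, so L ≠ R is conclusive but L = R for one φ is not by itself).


LHS = -4/3, RHS = -4/3. Yes, v = u' weakly.

u(x) = x**2 - x + 2, classical derivative u'(x) = 2*x - 1.
φ(x) = x(2−x), so φ'(x) = 2 - 2*x.
Note φ(0) = φ(2) = 0, so the boundary term u·φ vanishes.
LHS = ∫_0^2 u(x) φ'(x) dx = ∫_0^2 (-2*x^3 + 4*x^2 - 6*x + 4) dx. Term by term:
  ∫_0^2 -2*x^3 dx = -8;  ∫_0^2 4*x^2 dx = 32/3;  ∫_0^2 -6*x dx = -12;
  ∫_0^2 4 dx = 8.
Sum: -8 + 32/3 − 12 + 8 = -4/3.
So LHS = -4/3.
∫_0^2 v(x) φ(x) dx = ∫_0^2 (-2*x^3 + 5*x^2 - 2*x) dx. Term by term:
  ∫_0^2 -2*x^3 dx = -8;  ∫_0^2 5*x^2 dx = 40/3;  ∫_0^2 -2*x dx = -4.
Sum: -8 + 40/3 − 4 = 4/3.
So RHS = -∫_0^2 v(x) φ(x) dx = -4/3.
LHS = RHS, so the identity holds for this test φ.
Moreover u is smooth here and v(x) = u'(x) = 2*x - 1 pointwise, so the identity holds for every test function. Hence v is the weak derivative of u.


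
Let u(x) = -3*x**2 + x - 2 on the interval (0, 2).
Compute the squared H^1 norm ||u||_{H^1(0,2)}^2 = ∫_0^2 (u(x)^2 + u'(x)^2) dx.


||u||_{H^1}^2 = 2134/15

The H^1 norm (squared) on an interval (0, L) is
  ||u||_{H^1}^2 = ∫_0^L u(x)^2 dx + ∫_0^L u'(x)^2 dx.
Compute u'(x) = 1 - 6*x.
Then u(x)^2 = 9*x**4 - 6*x**3 + 13*x**2 - 4*x + 4 and u'(x)^2 = 36*x**2 - 12*x + 1.
Integrate each monomial from 0 to 2 using ∫_0^2 c·x^n dx = c·2^(n+1)/(n+1):
  ∫_0^2 u(x)^2 dx = ∫_0^2 (9*x^4 - 6*x^3 + 13*x^2 - 4*x + 4) dx. Term by term:
    ∫_0^2 9*x^4 dx = 288/5;  ∫_0^2 -6*x^3 dx = -24;  ∫_0^2 13*x^2 dx = 104/3;
    ∫_0^2 -4*x dx = -8;  ∫_0^2 4 dx = 8.
  Sum: 288/5 − 24 + 104/3 − 8 + 8 = 1024/15.
  ∫_0^2 u'(x)^2 dx = ∫_0^2 (36*x^2 - 12*x + 1) dx. Term by term:
    ∫_0^2 36*x^2 dx = 96;  ∫_0^2 -12*x dx = -24;  ∫_0^2 1 dx = 2.
  Sum: 96 − 24 + 2 = 74.
Adding: ||u||_{H^1}^2 = 1024/15 + 74 = 2134/15.


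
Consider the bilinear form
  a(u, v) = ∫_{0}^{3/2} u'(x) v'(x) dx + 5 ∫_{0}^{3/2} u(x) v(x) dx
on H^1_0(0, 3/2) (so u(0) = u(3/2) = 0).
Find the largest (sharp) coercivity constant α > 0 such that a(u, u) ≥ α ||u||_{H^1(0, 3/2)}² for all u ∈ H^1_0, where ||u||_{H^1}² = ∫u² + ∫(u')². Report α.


α = 1

Coercivity of a(·,·) on H^1_0(0, 3/2) means a(u, u) ≥ α ||u||_{H^1}² for every u ∈ H^1_0.
The interval has length L = 3/2, and Poincaré/coercivity depend only on L. Here a(u, u) = ∫(u')² + (5)·∫u².
Here c = 5 ≥ 1, so a(u,u) = ∫(u')² + c∫u² ≥ ∫(u')² + ∫u² = ||u||_{H^1}², i.e. α = 1 works. No larger α is possible: a(u,u) ≥ α||u||_{H^1}² means (1−α)∫(u')² ≥ (α−c)∫u², and for the modes u_n = sin(nπ(x−x₀)/L) (x₀ the left endpoint) one has ∫u_n²/∫(u_n')² = (L/(nπ))² → 0, so a(u_n,u_n)/||u_n||_{H^1}² → 1. Hence the optimal constant is α = 1.
Therefore α = 1.


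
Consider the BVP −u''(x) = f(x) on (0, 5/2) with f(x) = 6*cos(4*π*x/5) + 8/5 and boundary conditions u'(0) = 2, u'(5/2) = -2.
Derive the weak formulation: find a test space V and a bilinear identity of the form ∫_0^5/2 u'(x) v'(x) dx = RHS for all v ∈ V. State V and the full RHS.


V = H^1(0, 5/2) (v unrestricted at boundary; u is determined up to an additive constant); weak form: ∫_0^5/2 u'v' dx = ∫_0^5/2 (6*cos(4*π*x/5) + 8/5) v dx − 2·v(5/2) − 2·v(0) for all v ∈ V.

Multiply both sides by a test function v and integrate from 0 to 5/2:
  ∫_0^5/2 −u''(x) v(x) dx = ∫_0^5/2 f(x) v(x) dx.
Integrate the LHS by parts once:
  ∫_0^5/2 −u'' v dx = −[u'(x) v(x)]_0^5/2 + ∫_0^5/2 u'(x) v'(x) dx.
Thus ∫_0^5/2 u'(x) v'(x) dx = ∫_0^5/2 f(x) v(x) dx + [u'(x) v(x)]_0^5/2.
Choose V so that boundary terms are either known or forced to vanish.
u has inhomogeneous Neumann u'(0) = 2, u'(5/2) = -2. [u' v]_0^5/2 = (-2)·v(5/2) − (2)·v(0) = − 2·v(5/2) − 2·v(0). Take V = H^1(0, 5/2); boundary term becomes part of RHS.
Weak formulation: find u (satisfying any essential BC) such that ∫_0^5/2 u'(x) v'(x) dx = ∫_0^5/2 f v dx − 2·v(5/2) − 2·v(0) for all v ∈ V (Neumann data are natural BCs: they enter the RHS as boundary terms).
Substituting f(x) = 6*cos(4*π*x/5) + 8/5, the right-hand side is ∫_0^5/2 (6*cos(4*π*x/5) + 8/5) v dx − 2·v(5/2) − 2·v(0).
Compatibility check (pure Neumann): taking v ≡ 1 ∈ V gives 0 = ∫_0^5/2 f dx + (-2) − (2), i.e. ∫_0^5/2 f dx must equal u'(0) − u'(5/2) = 4. Indeed ∫_0^5/2 (6*cos(4*π*x/5) + 8/5) dx = 4, so the data are compatible. The solution is then unique only up to an additive constant (fix it e.g. by requiring ∫_0^5/2 u dx = 0).


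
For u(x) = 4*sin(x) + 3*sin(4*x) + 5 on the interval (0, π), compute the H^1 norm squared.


||u||_{H^1(0,π)}^2 = 80 + 235*π/2

u'(x) = 4*cos(x) + 12*cos(4*x).
Expand u² and (u')² and integrate term by term on (0, π), using: for integers n ≥ 1, ∫_0^π sin²(nx) dx = ∫_0^π cos²(nx) dx = π/2; for n ≠ n', ∫_0^π sin(nx)sin(n'x) dx = ∫_0^π cos(nx)cos(n'x) dx = 0; and by product-to-sum, ∫_0^π sin(nx)cos(n'x) dx = ½∫_0^π [sin((n+n')x) + sin((n−n')x)] dx, which is 0 when n+n' is even and 2n/(n²−n'²) when n+n' is odd (it need not vanish on (0, π)). For the constant mode: ∫_0^π 1 dx = π, ∫_0^π cos(nx) dx = 0, ∫_0^π sin(nx) dx = (1−(−1)^n)/n.
  u² squared terms: (5)²·∫1 dx = 25·π = 25*π;  (3)²·∫sin(4x)² dx = 9·π/2 = 9*π/2;  (4)²·∫sin(x)² dx = 16·π/2 = 8*π.
  u² cross terms: 2·(5)·(3)·∫1·sin(4x) dx = 30·(0) = 0;  2·(5)·(4)·∫1·sin(x) dx = 40·(2) = 80;  2·(3)·(4)·∫sin(4x)·sin(x) dx = 24·(0) = 0.
  So ∫_0^π u² dx = 25*π + 9*π/2 + 8*π + 0 + 80 + 0 = 80 + 75*π/2.
  (u')² squared terms: (4)²·∫cos(x)² dx = 16·π/2 = 8*π;  (12)²·∫cos(4x)² dx = 144·π/2 = 72*π.
  (u')² cross terms: 2·(4)·(12)·∫cos(x)·cos(4x) dx = 96·(0) = 0.
  So ∫_0^π (u')² dx = 8*π + 72*π + 0 = 80*π.
||u||_{H^1}^2 = (80 + 75*π/2) + (80*π) = 80 + 235*π/2.


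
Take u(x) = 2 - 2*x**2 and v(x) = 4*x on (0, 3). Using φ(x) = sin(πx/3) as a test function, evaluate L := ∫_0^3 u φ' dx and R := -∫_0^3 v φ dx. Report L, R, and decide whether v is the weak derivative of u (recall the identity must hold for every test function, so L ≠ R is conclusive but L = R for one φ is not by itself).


LHS = 36/π, RHS = -36/π. No, v is not the weak derivative of u.

u(x) = 2 - 2*x**2, classical derivative u'(x) = -4*x.
φ(x) = sin(πx/3), so φ'(x) = π*cos(π*x/3)/3.
Note φ(0) = φ(3) = 0, so the boundary term u·φ vanishes.
LHS = ∫_0^3 u(x) φ'(x) dx = ∫_0^3 (-2*π*x^2*cos(π*x/3)/3 + 2*π*cos(π*x/3)/3) dx. Term by term:
  ∫_0^3 2*π*cos(π*x/3)/3 dx = 0;  ∫_0^3 -2*π*x^2*cos(π*x/3)/3 dx = 36/π.
Sum: 0 + 36/π = 36/π.
So LHS = 36/π.
∫_0^3 v(x) φ(x) dx = ∫_0^3 (4*x*sin(π*x/3)) dx. Term by term:
  ∫_0^3 4*x*sin(π*x/3) dx = 36/π.
So RHS = -∫_0^3 v(x) φ(x) dx = -36/π.
LHS − RHS = 72/π ≠ 0, so the identity fails.
(For a valid weak derivative the identity must hold for EVERY test function, in particular this one. The failure shows v is NOT the weak derivative of u.)
Correct weak derivative would be u'(x) = -4*x.


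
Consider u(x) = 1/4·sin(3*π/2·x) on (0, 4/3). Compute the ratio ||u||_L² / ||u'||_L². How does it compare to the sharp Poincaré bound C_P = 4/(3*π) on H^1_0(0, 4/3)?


||u||_L² / ||u'||_L² = 2/(3*π) < C_P = 4/(3*π).

u(x) = 1/4·sin(3*π/2·x), so u'(x) = 3*π*cos(3*π*x/2)/8.
Writing u(x) = A·sin(kπx/L) with A = 1/4 and k = 2, use ∫_0^L sin²(kπx/L) dx = L/2 and ∫_0^L cos²(kπx/L) dx = L/2.
u² = 1/16·sin²(3*π/2·x) and (u')² = 9*π^2/64·cos²(3*π/2·x), and each of sin², cos² integrates to L/2 = 2/3 over (0, 4/3).
∫_0^4/3 u² dx = 1/24, so ||u||_L² = sqrt(6)/12.
∫_0^4/3 (u')² dx = 3*π^2/32, so ||u'||_L² = sqrt(6)*π/8.
Ratio ||u||_L² / ||u'||_L² = 2/(3*π).
Sharp Poincaré constant on H^1_0(0, 4/3) is C_P = L/π = 4/(3*π), achieved by sin(3*π/4·x).
This is the k = 2 harmonic; the ratio L/(kπ) is strictly less than C_P = L/π, consistent with the sharp inequality ||u||_L² ≤ C_P ||u'||_L².


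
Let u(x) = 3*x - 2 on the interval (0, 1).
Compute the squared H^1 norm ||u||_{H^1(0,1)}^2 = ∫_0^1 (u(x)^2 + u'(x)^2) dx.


||u||_{H^1}^2 = 10

The H^1 norm (squared) on an interval (0, L) is
  ||u||_{H^1}^2 = ∫_0^L u(x)^2 dx + ∫_0^L u'(x)^2 dx.
Compute u'(x) = 3.
Then u(x)^2 = 9*x**2 - 12*x + 4 and u'(x)^2 = 9.
Integrate each monomial from 0 to 1 using ∫_0^1 c·x^n dx = c·1^(n+1)/(n+1):
  ∫_0^1 u(x)^2 dx = ∫_0^1 (9*x^2 - 12*x + 4) dx. Term by term:
    ∫_0^1 9*x^2 dx = 3;  ∫_0^1 -12*x dx = -6;  ∫_0^1 4 dx = 4.
  Sum: 3 − 6 + 4 = 1.
  ∫_0^1 u'(x)^2 dx = ∫_0^1 (9) dx. Term by term:
    ∫_0^1 9 dx = 9.
Adding: ||u||_{H^1}^2 = 1 + 9 = 10.


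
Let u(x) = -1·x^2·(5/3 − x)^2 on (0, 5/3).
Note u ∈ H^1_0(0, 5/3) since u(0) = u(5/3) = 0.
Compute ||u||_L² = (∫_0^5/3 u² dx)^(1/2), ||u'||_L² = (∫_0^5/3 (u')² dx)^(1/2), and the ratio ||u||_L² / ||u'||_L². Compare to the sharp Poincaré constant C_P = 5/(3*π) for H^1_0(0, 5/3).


||u||_L² / ||u'||_L² = 5*sqrt(3)/18 < C_P = 5/(3*π).

u(x) = -1·x^2·(5/3 − x)^2, so u'(x) = 2*x*(-18*x^2 + 45*x - 25)/9.
u(x) = -1·x^2·(5/3 − x)^2 vanishes at x = 0 and x = 5/3, so u ∈ H^1_0(0, 5/3). Differentiate via the product rule and integrate the resulting polynomials term by term.
  ∫_0^5/3 u² dx = ∫_0^5/3 (x^8 - 20*x^7/3 + 50*x^6/3 - 500*x^5/27 + 625*x^4/81) dx. Term by term:
    ∫_0^5/3 x^8 dx = 1953125/177147;  ∫_0^5/3 -20*x^7/3 dx = -1953125/39366;  ∫_0^5/3 50*x^6/3 dx = 3906250/45927;
    ∫_0^5/3 -500*x^5/27 dx = -3906250/59049;  ∫_0^5/3 625*x^4/81 dx = 390625/19683.
  Sum: 1953125/177147 − 1953125/39366 + 3906250/45927 − 3906250/59049 + 390625/19683 = 390625/2480058.
  ∫_0^5/3 (u')² dx = ∫_0^5/3 (16*x^6 - 80*x^5 + 1300*x^4/9 - 1000*x^3/9 + 2500*x^2/81) dx. Term by term:
    ∫_0^5/3 16*x^6 dx = 1250000/15309;  ∫_0^5/3 -80*x^5 dx = -625000/2187;  ∫_0^5/3 1300*x^4/9 dx = 812500/2187;
    ∫_0^5/3 -1000*x^3/9 dx = -156250/729;  ∫_0^5/3 2500*x^2/81 dx = 312500/6561.
  Sum: 1250000/15309 − 625000/2187 + 812500/2187 − 156250/729 + 312500/6561 = 31250/45927.
∫_0^5/3 u² dx = 390625/2480058, so ||u||_L² = 625*sqrt(42)/10206.
∫_0^5/3 (u')² dx = 31250/45927, so ||u'||_L² = 125*sqrt(14)/567.
Ratio ||u||_L² / ||u'||_L² = 5*sqrt(3)/18.
Sharp Poincaré constant on H^1_0(0, 5/3) is C_P = L/π = 5/(3*π), achieved by sin(3*π/5·x).
A polynomial bump cannot attain the sharp Poincaré constant (only the first sine eigenfunction does), so the ratio is strictly less than C_P, consistent with ||u||_L² ≤ C_P ||u'||_L².


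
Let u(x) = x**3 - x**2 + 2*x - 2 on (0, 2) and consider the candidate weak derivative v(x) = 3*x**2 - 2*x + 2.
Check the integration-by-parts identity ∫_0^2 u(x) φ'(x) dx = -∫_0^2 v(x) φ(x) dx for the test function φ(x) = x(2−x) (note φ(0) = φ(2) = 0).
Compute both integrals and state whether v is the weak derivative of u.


LHS = -24/5, RHS = -24/5. Yes, v = u' weakly.

u(x) = x**3 - x**2 + 2*x - 2, classical derivative u'(x) = 3*x**2 - 2*x + 2.
φ(x) = x(2−x), so φ'(x) = 2 - 2*x.
Note φ(0) = φ(2) = 0, so the boundary term u·φ vanishes.
LHS = ∫_0^2 u(x) φ'(x) dx = ∫_0^2 (-2*x^4 + 4*x^3 - 6*x^2 + 8*x - 4) dx. Term by term:
  ∫_0^2 -2*x^4 dx = -64/5;  ∫_0^2 4*x^3 dx = 16;  ∫_0^2 -6*x^2 dx = -16;
  ∫_0^2 8*x dx = 16;  ∫_0^2 -4 dx = -8.
Sum: -64/5 + 16 − 16 + 16 − 8 = -24/5.
So LHS = -24/5.
∫_0^2 v(x) φ(x) dx = ∫_0^2 (-3*x^4 + 8*x^3 - 6*x^2 + 4*x) dx. Term by term:
  ∫_0^2 -3*x^4 dx = -96/5;  ∫_0^2 8*x^3 dx = 32;  ∫_0^2 -6*x^2 dx = -16;
  ∫_0^2 4*x dx = 8.
Sum: -96/5 + 32 − 16 + 8 = 24/5.
So RHS = -∫_0^2 v(x) φ(x) dx = -24/5.
LHS = RHS, so the identity holds for this test φ.
Moreover u is smooth here and v(x) = u'(x) = 3*x**2 - 2*x + 2 pointwise, so the identity holds for every test function. Hence v is the weak derivative of u.


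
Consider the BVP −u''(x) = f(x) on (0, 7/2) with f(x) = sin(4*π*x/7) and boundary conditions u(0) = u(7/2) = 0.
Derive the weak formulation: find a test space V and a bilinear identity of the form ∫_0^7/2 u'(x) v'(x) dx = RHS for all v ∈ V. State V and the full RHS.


V = H^1_0(0, 7/2) (so v(0) = v(7/2) = 0); weak form: ∫_0^7/2 u'v' dx = ∫_0^7/2 (sin(4*π*x/7)) v dx for all v ∈ V.

Multiply both sides by a test function v and integrate from 0 to 7/2:
  ∫_0^7/2 −u''(x) v(x) dx = ∫_0^7/2 f(x) v(x) dx.
Integrate the LHS by parts once:
  ∫_0^7/2 −u'' v dx = −[u'(x) v(x)]_0^7/2 + ∫_0^7/2 u'(x) v'(x) dx.
Thus ∫_0^7/2 u'(x) v'(x) dx = ∫_0^7/2 f(x) v(x) dx + [u'(x) v(x)]_0^7/2.
Choose V so that boundary terms are either known or forced to vanish.
u is Dirichlet: u(0) = u(7/2) = 0. Let V = H^1_0(0, 7/2); then v(0) = v(7/2) = 0, and [u' v]_0^7/2 = 0.
Weak formulation: find u (satisfying any essential BC) such that ∫_0^7/2 u'(x) v'(x) dx = ∫_0^7/2 f v dx for all v ∈ V.
Substituting f(x) = sin(4*π*x/7), the right-hand side is ∫_0^7/2 (sin(4*π*x/7)) v dx.


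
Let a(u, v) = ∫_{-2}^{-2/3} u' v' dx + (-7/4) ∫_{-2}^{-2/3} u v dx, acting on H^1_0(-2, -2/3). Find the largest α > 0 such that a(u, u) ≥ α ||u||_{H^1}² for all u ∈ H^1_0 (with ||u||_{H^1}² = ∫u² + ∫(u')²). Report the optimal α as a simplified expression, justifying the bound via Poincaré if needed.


α = (-28 + 9*π^2)/(16 + 9*π^2)

Coercivity of a(·,·) on H^1_0(-2, -2/3) means a(u, u) ≥ α ||u||_{H^1}² for every u ∈ H^1_0.
The interval has length L = 4/3, and Poincaré/coercivity depend only on L. Here a(u, u) = ∫(u')² + (-7/4)·∫u².
Here c = -7/4 < 0 with |c| < (π/L)² = 9*π^2/16, so coercivity still holds. The condition a(u,u) ≥ α||u||_{H^1}² reads (1−α)∫(u')² ≥ (α−c)∫u². Any admissible α is ≤ 1 (rapidly oscillating u have ∫u²/∫(u')² → 0), and α = 1 would force 0 ≥ (1−c)∫u², impossible since c < 1; so 1−α > 0. By the sharp Poincaré inequality on H^1_0 of an interval of length L, ∫(u')² ≥ (π/L)²∫u² with equality for the first sine mode sin(π(x−x₀)/L) (x₀ the left endpoint), so the inequality holds for all u iff (1−α)(π/L)² ≥ α − c, i.e. α ≤ ((π/L)² + c)/((π/L)² + 1) = (1 + c(L/π)²)/(1 + (L/π)²). (Direct route, valid since c ≤ 0: Poincaré gives c∫u² ≥ c(L/π)²∫(u')², so a(u,u) ≥ (1 + c(L/π)²)∫(u')², while ||u||_{H^1}² ≤ (1 + (L/π)²)∫(u')²; dividing yields the same α.) With (π/L)² = 9*π^2/16 and c = -7/4, the largest admissible constant is α = ((π/L)² + c)/((π/L)² + 1).
Simplifying, α = (-28 + 9*π^2)/(16 + 9*π^2).


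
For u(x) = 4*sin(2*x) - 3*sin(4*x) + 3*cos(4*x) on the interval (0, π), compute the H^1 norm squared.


||u||_{H^1(0,π)}^2 = 193*π

u'(x) = -12*sin(4*x) + 8*cos(2*x) - 12*cos(4*x).
Expand u² and (u')² and integrate term by term on (0, π), using: for integers n ≥ 1, ∫_0^π sin²(nx) dx = ∫_0^π cos²(nx) dx = π/2; for n ≠ n', ∫_0^π sin(nx)sin(n'x) dx = ∫_0^π cos(nx)cos(n'x) dx = 0; and by product-to-sum, ∫_0^π sin(nx)cos(n'x) dx = ½∫_0^π [sin((n+n')x) + sin((n−n')x)] dx, which is 0 when n+n' is even and 2n/(n²−n'²) when n+n' is odd (it need not vanish on (0, π)).
  u² squared terms: (-3)²·∫sin(4x)² dx = 9·π/2 = 9*π/2;  (3)²·∫cos(4x)² dx = 9·π/2 = 9*π/2;  (4)²·∫sin(2x)² dx = 16·π/2 = 8*π.
  u² cross terms: 2·(-3)·(3)·∫sin(4x)·cos(4x) dx = -18·(0) = 0;  2·(-3)·(4)·∫sin(4x)·sin(2x) dx = -24·(0) = 0;  2·(3)·(4)·∫cos(4x)·sin(2x) dx = 24·(0) = 0.
  So ∫_0^π u² dx = 9*π/2 + 9*π/2 + 8*π + 0 + 0 + 0 = 17*π.
  (u')² squared terms: (-12)²·∫cos(4x)² dx = 144·π/2 = 72*π;  (-12)²·∫sin(4x)² dx = 144·π/2 = 72*π;  (8)²·∫cos(2x)² dx = 64·π/2 = 32*π.
  (u')² cross terms: 2·(-12)·(-12)·∫cos(4x)·sin(4x) dx = 288·(0) = 0;  2·(-12)·(8)·∫cos(4x)·cos(2x) dx = -192·(0) = 0;  2·(-12)·(8)·∫sin(4x)·cos(2x) dx = -192·(0) = 0.
  So ∫_0^π (u')² dx = 72*π + 72*π + 32*π + 0 + 0 + 0 = 176*π.
||u||_{H^1}^2 = (17*π) + (176*π) = 193*π.


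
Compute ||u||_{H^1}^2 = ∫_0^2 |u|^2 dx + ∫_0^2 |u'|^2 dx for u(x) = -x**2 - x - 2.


||u||_{H^1}^2 = 322/5

The H^1 norm (squared) on an interval (0, L) is
  ||u||_{H^1}^2 = ∫_0^L u(x)^2 dx + ∫_0^L u'(x)^2 dx.
Compute u'(x) = -2*x - 1.
Then u(x)^2 = x**4 + 2*x**3 + 5*x**2 + 4*x + 4 and u'(x)^2 = 4*x**2 + 4*x + 1.
Integrate each monomial from 0 to 2 using ∫_0^2 c·x^n dx = c·2^(n+1)/(n+1):
  ∫_0^2 u(x)^2 dx = ∫_0^2 (x^4 + 2*x^3 + 5*x^2 + 4*x + 4) dx. Term by term:
    ∫_0^2 x^4 dx = 32/5;  ∫_0^2 2*x^3 dx = 8;  ∫_0^2 5*x^2 dx = 40/3;
    ∫_0^2 4*x dx = 8;  ∫_0^2 4 dx = 8.
  Sum: 32/5 + 8 + 40/3 + 8 + 8 = 656/15.
  ∫_0^2 u'(x)^2 dx = ∫_0^2 (4*x^2 + 4*x + 1) dx. Term by term:
    ∫_0^2 4*x^2 dx = 32/3;  ∫_0^2 4*x dx = 8;  ∫_0^2 1 dx = 2.
  Sum: 32/3 + 8 + 2 = 62/3.
Adding: ||u||_{H^1}^2 = 656/15 + 62/3 = 322/5.


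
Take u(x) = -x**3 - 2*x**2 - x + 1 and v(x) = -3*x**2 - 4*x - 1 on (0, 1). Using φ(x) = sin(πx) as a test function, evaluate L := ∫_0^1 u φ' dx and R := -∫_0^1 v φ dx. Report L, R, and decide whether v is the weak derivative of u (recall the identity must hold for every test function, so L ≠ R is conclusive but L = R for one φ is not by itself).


LHS = -12/π^3 + 9/π, RHS = -12/π^3 + 9/π. Yes, v = u' weakly.

u(x) = -x**3 - 2*x**2 - x + 1, classical derivative u'(x) = -3*x**2 - 4*x - 1.
φ(x) = sin(πx), so φ'(x) = π*cos(π*x).
Note φ(0) = φ(1) = 0, so the boundary term u·φ vanishes.
LHS = ∫_0^1 u(x) φ'(x) dx = ∫_0^1 (-π*x^3*cos(π*x) - 2*π*x^2*cos(π*x) - π*x*cos(π*x) + π*cos(π*x)) dx. Term by term:
  ∫_0^1 π*cos(π*x) dx = 0;  ∫_0^1 -π*x*cos(π*x) dx = 2/π;  ∫_0^1 -π*x^3*cos(π*x) dx = -12/π^3 + 3/π;
  ∫_0^1 -2*π*x^2*cos(π*x) dx = 4/π.
Sum: 0 + 2/π + -12/π^3 + 3/π + 4/π = -12/π^3 + 9/π.
So LHS = -12/π^3 + 9/π.
∫_0^1 v(x) φ(x) dx = ∫_0^1 (-3*x^2*sin(π*x) - 4*x*sin(π*x) - sin(π*x)) dx. Term by term:
  ∫_0^1 -sin(π*x) dx = -2/π;  ∫_0^1 -4*x*sin(π*x) dx = -4/π;  ∫_0^1 -3*x^2*sin(π*x) dx = -3/π + 12/π^3.
Sum: -2/π − 4/π + -3/π + 12/π^3 = -9/π + 12/π^3.
So RHS = -∫_0^1 v(x) φ(x) dx = -12/π^3 + 9/π.
LHS = RHS, so the identity holds for this test φ.
Moreover u is smooth here and v(x) = u'(x) = -3*x**2 - 4*x - 1 pointwise, so the identity holds for every test function. Hence v is the weak derivative of u.


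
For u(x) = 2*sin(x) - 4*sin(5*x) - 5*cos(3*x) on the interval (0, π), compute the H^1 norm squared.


||u||_{H^1(0,π)}^2 = 337*π

u'(x) = 15*sin(3*x) + 2*cos(x) - 20*cos(5*x).
Expand u² and (u')² and integrate term by term on (0, π), using: for integers n ≥ 1, ∫_0^π sin²(nx) dx = ∫_0^π cos²(nx) dx = π/2; for n ≠ n', ∫_0^π sin(nx)sin(n'x) dx = ∫_0^π cos(nx)cos(n'x) dx = 0; and by product-to-sum, ∫_0^π sin(nx)cos(n'x) dx = ½∫_0^π [sin((n+n')x) + sin((n−n')x)] dx, which is 0 when n+n' is even and 2n/(n²−n'²) when n+n' is odd (it need not vanish on (0, π)).
  u² squared terms: (-5)²·∫cos(3x)² dx = 25·π/2 = 25*π/2;  (-4)²·∫sin(5x)² dx = 16·π/2 = 8*π;  (2)²·∫sin(x)² dx = 4·π/2 = 2*π.
  u² cross terms: 2·(-5)·(-4)·∫cos(3x)·sin(5x) dx = 40·(0) = 0;  2·(-5)·(2)·∫cos(3x)·sin(x) dx = -20·(0) = 0;  2·(-4)·(2)·∫sin(5x)·sin(x) dx = -16·(0) = 0.
  So ∫_0^π u² dx = 25*π/2 + 8*π + 2*π + 0 + 0 + 0 = 45*π/2.
  (u')² squared terms: (-20)²·∫cos(5x)² dx = 400·π/2 = 200*π;  (2)²·∫cos(x)² dx = 4·π/2 = 2*π;  (15)²·∫sin(3x)² dx = 225·π/2 = 225*π/2.
  (u')² cross terms: 2·(-20)·(2)·∫cos(5x)·cos(x) dx = -80·(0) = 0;  2·(-20)·(15)·∫cos(5x)·sin(3x) dx = -600·(0) = 0;  2·(2)·(15)·∫cos(x)·sin(3x) dx = 60·(0) = 0.
  So ∫_0^π (u')² dx = 200*π + 2*π + 225*π/2 + 0 + 0 + 0 = 629*π/2.
||u||_{H^1}^2 = (45*π/2) + (629*π/2) = 337*π.


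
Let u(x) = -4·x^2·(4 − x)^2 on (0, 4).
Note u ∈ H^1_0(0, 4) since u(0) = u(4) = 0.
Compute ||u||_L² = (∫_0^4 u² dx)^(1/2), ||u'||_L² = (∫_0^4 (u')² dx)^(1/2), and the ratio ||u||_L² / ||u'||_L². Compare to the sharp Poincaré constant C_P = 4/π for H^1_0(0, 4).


||u||_L² / ||u'||_L² = 2*sqrt(3)/3 < C_P = 4/π.

u(x) = -4·x^2·(4 − x)^2, so u'(x) = 16*x*(-x^2 + 6*x - 8).
u(x) = -4·x^2·(4 − x)^2 vanishes at x = 0 and x = 4, so u ∈ H^1_0(0, 4). Differentiate via the product rule and integrate the resulting polynomials term by term.
  ∫_0^4 u² dx = ∫_0^4 (16*x^8 - 256*x^7 + 1536*x^6 - 4096*x^5 + 4096*x^4) dx. Term by term:
    ∫_0^4 16*x^8 dx = 4194304/9;  ∫_0^4 -256*x^7 dx = -2097152;  ∫_0^4 1536*x^6 dx = 25165824/7;
    ∫_0^4 -4096*x^5 dx = -8388608/3;  ∫_0^4 4096*x^4 dx = 4194304/5.
  Sum: 4194304/9 − 2097152 + 25165824/7 − 8388608/3 + 4194304/5 = 2097152/315.
  ∫_0^4 (u')² dx = ∫_0^4 (256*x^6 - 3072*x^5 + 13312*x^4 - 24576*x^3 + 16384*x^2) dx. Term by term:
    ∫_0^4 256*x^6 dx = 4194304/7;  ∫_0^4 -3072*x^5 dx = -2097152;  ∫_0^4 13312*x^4 dx = 13631488/5;
    ∫_0^4 -24576*x^3 dx = -1572864;  ∫_0^4 16384*x^2 dx = 1048576/3.
  Sum: 4194304/7 − 2097152 + 13631488/5 − 1572864 + 1048576/3 = 524288/105.
∫_0^4 u² dx = 2097152/315, so ||u||_L² = 1024*sqrt(70)/105.
∫_0^4 (u')² dx = 524288/105, so ||u'||_L² = 512*sqrt(210)/105.
Ratio ||u||_L² / ||u'||_L² = 2*sqrt(3)/3.
Sharp Poincaré constant on H^1_0(0, 4) is C_P = L/π = 4/π, achieved by sin(π/4·x).
A polynomial bump cannot attain the sharp Poincaré constant (only the first sine eigenfunction does), so the ratio is strictly less than C_P, consistent with ||u||_L² ≤ C_P ||u'||_L².


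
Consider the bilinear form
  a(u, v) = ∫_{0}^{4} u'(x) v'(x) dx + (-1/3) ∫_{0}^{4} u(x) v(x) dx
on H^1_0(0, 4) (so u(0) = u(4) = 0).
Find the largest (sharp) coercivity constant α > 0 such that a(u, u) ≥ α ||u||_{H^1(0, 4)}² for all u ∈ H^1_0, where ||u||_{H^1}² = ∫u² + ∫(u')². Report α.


α = (-16/3 + π^2)/(π^2 + 16)

Coercivity of a(·,·) on H^1_0(0, 4) means a(u, u) ≥ α ||u||_{H^1}² for every u ∈ H^1_0.
The interval has length L = 4, and Poincaré/coercivity depend only on L. Here a(u, u) = ∫(u')² + (-1/3)·∫u².
Here c = -1/3 < 0 with |c| < (π/L)² = π^2/16, so coercivity still holds. The condition a(u,u) ≥ α||u||_{H^1}² reads (1−α)∫(u')² ≥ (α−c)∫u². Any admissible α is ≤ 1 (rapidly oscillating u have ∫u²/∫(u')² → 0), and α = 1 would force 0 ≥ (1−c)∫u², impossible since c < 1; so 1−α > 0. By the sharp Poincaré inequality on H^1_0 of an interval of length L, ∫(u')² ≥ (π/L)²∫u² with equality for the first sine mode sin(π(x−x₀)/L) (x₀ the left endpoint), so the inequality holds for all u iff (1−α)(π/L)² ≥ α − c, i.e. α ≤ ((π/L)² + c)/((π/L)² + 1) = (1 + c(L/π)²)/(1 + (L/π)²). (Direct route, valid since c ≤ 0: Poincaré gives c∫u² ≥ c(L/π)²∫(u')², so a(u,u) ≥ (1 + c(L/π)²)∫(u')², while ||u||_{H^1}² ≤ (1 + (L/π)²)∫(u')²; dividing yields the same α.) With (π/L)² = π^2/16 and c = -1/3, the largest admissible constant is α = ((π/L)² + c)/((π/L)² + 1).
Simplifying, α = (-16/3 + π^2)/(π^2 + 16).


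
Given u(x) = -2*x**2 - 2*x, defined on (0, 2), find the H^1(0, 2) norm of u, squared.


||u||_{H^1}^2 = 2264/15

The H^1 norm (squared) on an interval (0, L) is
  ||u||_{H^1}^2 = ∫_0^L u(x)^2 dx + ∫_0^L u'(x)^2 dx.
Compute u'(x) = -4*x - 2.
Then u(x)^2 = 4*x**4 + 8*x**3 + 4*x**2 and u'(x)^2 = 16*x**2 + 16*x + 4.
Integrate each monomial from 0 to 2 using ∫_0^2 c·x^n dx = c·2^(n+1)/(n+1):
  ∫_0^2 u(x)^2 dx = ∫_0^2 (4*x^4 + 8*x^3 + 4*x^2) dx. Term by term:
    ∫_0^2 4*x^4 dx = 128/5;  ∫_0^2 8*x^3 dx = 32;  ∫_0^2 4*x^2 dx = 32/3.
  Sum: 128/5 + 32 + 32/3 = 1024/15.
  ∫_0^2 u'(x)^2 dx = ∫_0^2 (16*x^2 + 16*x + 4) dx. Term by term:
    ∫_0^2 16*x^2 dx = 128/3;  ∫_0^2 16*x dx = 32;  ∫_0^2 4 dx = 8.
  Sum: 128/3 + 32 + 8 = 248/3.
Adding: ||u||_{H^1}^2 = 1024/15 + 248/3 = 2264/15.


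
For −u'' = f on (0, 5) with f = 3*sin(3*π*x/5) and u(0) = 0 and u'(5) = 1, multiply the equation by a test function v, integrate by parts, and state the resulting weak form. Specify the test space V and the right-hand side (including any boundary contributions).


V = {v ∈ H^1(0, 5) : v(0) = 0} (test functions vanish at x = 0 where u is specified); weak form: ∫_0^5 u'v' dx = ∫_0^5 (3*sin(3*π*x/5)) v dx + v(5) for all v ∈ V.

Multiply both sides by a test function v and integrate from 0 to 5:
  ∫_0^5 −u''(x) v(x) dx = ∫_0^5 f(x) v(x) dx.
Integrate the LHS by parts once:
  ∫_0^5 −u'' v dx = −[u'(x) v(x)]_0^5 + ∫_0^5 u'(x) v'(x) dx.
Thus ∫_0^5 u'(x) v'(x) dx = ∫_0^5 f(x) v(x) dx + [u'(x) v(x)]_0^5.
Choose V so that boundary terms are either known or forced to vanish.
Mixed BC: u(0) = 0 (Dirichlet) and u'(5) = 1 (Neumann). Define V = {v ∈ H^1(0, 5) : v(0) = 0}. Then [u' v]_0^5 = u'(5)·v(5) − u'(0)·0 = v(5).
Weak formulation: find u (satisfying any essential BC) such that ∫_0^5 u'(x) v'(x) dx = ∫_0^5 f v dx + v(5) for all v ∈ V (Dirichlet at 0 absorbed into V; Neumann datum at x = 5 contributes the boundary term).
Substituting f(x) = 3*sin(3*π*x/5), the right-hand side is ∫_0^5 (3*sin(3*π*x/5)) v dx + v(5).


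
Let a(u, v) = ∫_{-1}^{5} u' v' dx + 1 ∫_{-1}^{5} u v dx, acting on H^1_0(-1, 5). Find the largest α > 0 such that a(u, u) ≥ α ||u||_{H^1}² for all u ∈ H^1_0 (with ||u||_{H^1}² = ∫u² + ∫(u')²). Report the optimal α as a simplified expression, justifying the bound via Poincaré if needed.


α = 1

Coercivity of a(·,·) on H^1_0(-1, 5) means a(u, u) ≥ α ||u||_{H^1}² for every u ∈ H^1_0.
The interval has length L = 6, and Poincaré/coercivity depend only on L. Here a(u, u) = ∫(u')² + (1)·∫u².
Here c = 1 ≥ 1, so a(u,u) = ∫(u')² + c∫u² ≥ ∫(u')² + ∫u² = ||u||_{H^1}², i.e. α = 1 works. No larger α is possible: a(u,u) ≥ α||u||_{H^1}² means (1−α)∫(u')² ≥ (α−c)∫u², and for the modes u_n = sin(nπ(x−x₀)/L) (x₀ the left endpoint) one has ∫u_n²/∫(u_n')² = (L/(nπ))² → 0, so a(u_n,u_n)/||u_n||_{H^1}² → 1. Hence the optimal constant is α = 1.
Therefore α = 1.


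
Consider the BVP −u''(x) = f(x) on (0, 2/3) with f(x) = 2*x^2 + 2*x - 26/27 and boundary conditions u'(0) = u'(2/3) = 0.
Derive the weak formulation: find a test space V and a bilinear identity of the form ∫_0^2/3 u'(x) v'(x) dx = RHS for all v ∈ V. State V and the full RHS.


V = H^1(0, 2/3) (no boundary constraint on v; u is determined up to an additive constant); weak form: ∫_0^2/3 u'v' dx = ∫_0^2/3 (2*x^2 + 2*x - 26/27) v dx for all v ∈ V.

Multiply both sides by a test function v and integrate from 0 to 2/3:
  ∫_0^2/3 −u''(x) v(x) dx = ∫_0^2/3 f(x) v(x) dx.
Integrate the LHS by parts once:
  ∫_0^2/3 −u'' v dx = −[u'(x) v(x)]_0^2/3 + ∫_0^2/3 u'(x) v'(x) dx.
Thus ∫_0^2/3 u'(x) v'(x) dx = ∫_0^2/3 f(x) v(x) dx + [u'(x) v(x)]_0^2/3.
Choose V so that boundary terms are either known or forced to vanish.
u has homogeneous Neumann: u'(0) = u'(2/3) = 0. So [u' v]_0^2/3 = 0·v(2/3) − 0·v(0) = 0 for any v; take V = H^1(0, 2/3).
Weak formulation: find u (satisfying any essential BC) such that ∫_0^2/3 u'(x) v'(x) dx = ∫_0^2/3 f v dx for all v ∈ V (homogeneous Neumann, so boundary terms vanish).
Substituting f(x) = 2*x^2 + 2*x - 26/27, the right-hand side is ∫_0^2/3 (2*x^2 + 2*x - 26/27) v dx.
Compatibility check (pure Neumann): taking v ≡ 1 ∈ V gives 0 = ∫_0^2/3 f dx + (0) − (0), i.e. ∫_0^2/3 f dx must equal u'(0) − u'(2/3) = 0. Indeed ∫_0^2/3 (2*x^2 + 2*x - 26/27) dx = 0, so the data are compatible. The solution is then unique only up to an additive constant (fix it e.g. by requiring ∫_0^2/3 u dx = 0).


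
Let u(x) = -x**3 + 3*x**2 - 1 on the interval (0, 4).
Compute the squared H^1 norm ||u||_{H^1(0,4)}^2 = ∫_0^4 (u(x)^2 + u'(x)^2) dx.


||u||_{H^1}^2 = 13964/35

The H^1 norm (squared) on an interval (0, L) is
  ||u||_{H^1}^2 = ∫_0^L u(x)^2 dx + ∫_0^L u'(x)^2 dx.
Compute u'(x) = -3*x**2 + 6*x.
Then u(x)^2 = x**6 - 6*x**5 + 9*x**4 + 2*x**3 - 6*x**2 + 1 and u'(x)^2 = 9*x**4 - 36*x**3 + 36*x**2.
Integrate each monomial from 0 to 4 using ∫_0^4 c·x^n dx = c·4^(n+1)/(n+1):
  ∫_0^4 u(x)^2 dx = ∫_0^4 (x^6 - 6*x^5 + 9*x^4 + 2*x^3 - 6*x^2 + 1) dx. Term by term:
    ∫_0^4 x^6 dx = 16384/7;  ∫_0^4 -6*x^5 dx = -4096;  ∫_0^4 9*x^4 dx = 9216/5;
    ∫_0^4 2*x^3 dx = 128;  ∫_0^4 -6*x^2 dx = -128;  ∫_0^4 1 dx = 4.
  Sum: 16384/7 − 4096 + 9216/5 + 128 − 128 + 4 = 3212/35.
  ∫_0^4 u'(x)^2 dx = ∫_0^4 (9*x^4 - 36*x^3 + 36*x^2) dx. Term by term:
    ∫_0^4 9*x^4 dx = 9216/5;  ∫_0^4 -36*x^3 dx = -2304;  ∫_0^4 36*x^2 dx = 768.
  Sum: 9216/5 − 2304 + 768 = 1536/5.
Adding: ||u||_{H^1}^2 = 3212/35 + 1536/5 = 13964/35.


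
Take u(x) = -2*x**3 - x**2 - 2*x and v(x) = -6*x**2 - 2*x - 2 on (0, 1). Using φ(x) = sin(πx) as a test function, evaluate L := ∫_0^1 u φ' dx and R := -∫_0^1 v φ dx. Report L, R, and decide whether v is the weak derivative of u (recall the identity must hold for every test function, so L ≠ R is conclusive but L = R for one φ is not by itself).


LHS = -24/π^3 + 12/π, RHS = -24/π^3 + 12/π. Yes, v = u' weakly.

u(x) = -2*x**3 - x**2 - 2*x, classical derivative u'(x) = -6*x**2 - 2*x - 2.
φ(x) = sin(πx), so φ'(x) = π*cos(π*x).
Note φ(0) = φ(1) = 0, so the boundary term u·φ vanishes.
LHS = ∫_0^1 u(x) φ'(x) dx = ∫_0^1 (-2*π*x^3*cos(π*x) - π*x^2*cos(π*x) - 2*π*x*cos(π*x)) dx. Term by term:
  ∫_0^1 -π*x^2*cos(π*x) dx = 2/π;  ∫_0^1 -2*π*x*cos(π*x) dx = 4/π;  ∫_0^1 -2*π*x^3*cos(π*x) dx = -24/π^3 + 6/π.
Sum: 2/π + 4/π + -24/π^3 + 6/π = -24/π^3 + 12/π.
So LHS = -24/π^3 + 12/π.
∫_0^1 v(x) φ(x) dx = ∫_0^1 (-6*x^2*sin(π*x) - 2*x*sin(π*x) - 2*sin(π*x)) dx. Term by term:
  ∫_0^1 -2*sin(π*x) dx = -4/π;  ∫_0^1 -6*x^2*sin(π*x) dx = -6/π + 24/π^3;  ∫_0^1 -2*x*sin(π*x) dx = -2/π.
Sum: -4/π + -6/π + 24/π^3 − 2/π = -12/π + 24/π^3.
So RHS = -∫_0^1 v(x) φ(x) dx = -24/π^3 + 12/π.
LHS = RHS, so the identity holds for this test φ.
Moreover u is smooth here and v(x) = u'(x) = -6*x**2 - 2*x - 2 pointwise, so the identity holds for every test function. Hence v is the weak derivative of u.


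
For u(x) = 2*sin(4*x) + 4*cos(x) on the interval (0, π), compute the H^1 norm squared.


||u||_{H^1(0,π)}^2 = 256/15 + 50*π

u'(x) = -4*sin(x) + 8*cos(4*x).
Expand u² and (u')² and integrate term by term on (0, π), using: for integers n ≥ 1, ∫_0^π sin²(nx) dx = ∫_0^π cos²(nx) dx = π/2; for n ≠ n', ∫_0^π sin(nx)sin(n'x) dx = ∫_0^π cos(nx)cos(n'x) dx = 0; and by product-to-sum, ∫_0^π sin(nx)cos(n'x) dx = ½∫_0^π [sin((n+n')x) + sin((n−n')x)] dx, which is 0 when n+n' is even and 2n/(n²−n'²) when n+n' is odd (it need not vanish on (0, π)).
  u² squared terms: (2)²·∫sin(4x)² dx = 4·π/2 = 2*π;  (4)²·∫cos(x)² dx = 16·π/2 = 8*π.
  u² cross terms: 2·(2)·(4)·∫sin(4x)·cos(x) dx = 16·(8/15) = 128/15.
  So ∫_0^π u² dx = 2*π + 8*π + 128/15 = 128/15 + 10*π.
  (u')² squared terms: (-4)²·∫sin(x)² dx = 16·π/2 = 8*π;  (8)²·∫cos(4x)² dx = 64·π/2 = 32*π.
  (u')² cross terms: 2·(-4)·(8)·∫sin(x)·cos(4x) dx = -64·(-2/15) = 128/15.
  So ∫_0^π (u')² dx = 8*π + 32*π + 128/15 = 128/15 + 40*π.
||u||_{H^1}^2 = (128/15 + 10*π) + (128/15 + 40*π) = 256/15 + 50*π.


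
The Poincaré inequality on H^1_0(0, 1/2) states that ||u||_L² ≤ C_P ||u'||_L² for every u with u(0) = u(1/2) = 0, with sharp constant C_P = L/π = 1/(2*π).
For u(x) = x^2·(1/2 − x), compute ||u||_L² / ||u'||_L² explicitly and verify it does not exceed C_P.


||u||_L² / ||u'||_L² = sqrt(14)/28 < C_P = 1/(2*π).

u(x) = x^2·(1/2 − x), so u'(x) = x*(1 - 3*x).
u(x) = x^2·(1/2 − x) vanishes at x = 0 and x = 1/2, so u ∈ H^1_0(0, 1/2). Differentiate via the product rule and integrate the resulting polynomials term by term.
  ∫_0^1/2 u² dx = ∫_0^1/2 (x^6 - x^5 + x^4/4) dx. Term by term:
    ∫_0^1/2 x^6 dx = 1/896;  ∫_0^1/2 -x^5 dx = -1/384;  ∫_0^1/2 x^4/4 dx = 1/640.
  Sum: 1/896 − 1/384 + 1/640 = 1/13440.
  ∫_0^1/2 (u')² dx = ∫_0^1/2 (9*x^4 - 6*x^3 + x^2) dx. Term by term:
    ∫_0^1/2 9*x^4 dx = 9/160;  ∫_0^1/2 -6*x^3 dx = -3/32;  ∫_0^1/2 x^2 dx = 1/24.
  Sum: 9/160 − 3/32 + 1/24 = 1/240.
∫_0^1/2 u² dx = 1/13440, so ||u||_L² = sqrt(210)/1680.
∫_0^1/2 (u')² dx = 1/240, so ||u'||_L² = sqrt(15)/60.
Ratio ||u||_L² / ||u'||_L² = sqrt(14)/28.
Sharp Poincaré constant on H^1_0(0, 1/2) is C_P = L/π = 1/(2*π), achieved by sin(2*π·x).
A polynomial bump cannot attain the sharp Poincaré constant (only the first sine eigenfunction does), so the ratio is strictly less than C_P, consistent with ||u||_L² ≤ C_P ||u'||_L².


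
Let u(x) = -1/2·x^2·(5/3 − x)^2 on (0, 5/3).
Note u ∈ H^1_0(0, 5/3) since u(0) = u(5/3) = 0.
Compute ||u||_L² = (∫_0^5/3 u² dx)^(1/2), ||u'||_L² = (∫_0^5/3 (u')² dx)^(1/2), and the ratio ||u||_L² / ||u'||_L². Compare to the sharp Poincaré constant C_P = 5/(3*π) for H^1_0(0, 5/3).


||u||_L² / ||u'||_L² = 5*sqrt(3)/18 < C_P = 5/(3*π).

u(x) = -1/2·x^2·(5/3 − x)^2, so u'(x) = x*(-18*x^2 + 45*x - 25)/9.
u(x) = -1/2·x^2·(5/3 − x)^2 vanishes at x = 0 and x = 5/3, so u ∈ H^1_0(0, 5/3). Differentiate via the product rule and integrate the resulting polynomials term by term.
  ∫_0^5/3 u² dx = ∫_0^5/3 (x^8/4 - 5*x^7/3 + 25*x^6/6 - 125*x^5/27 + 625*x^4/324) dx. Term by term:
    ∫_0^5/3 x^8/4 dx = 1953125/708588;  ∫_0^5/3 -5*x^7/3 dx = -1953125/157464;  ∫_0^5/3 25*x^6/6 dx = 1953125/91854;
    ∫_0^5/3 -125*x^5/27 dx = -1953125/118098;  ∫_0^5/3 625*x^4/324 dx = 390625/78732.
  Sum: 1953125/708588 − 1953125/157464 + 1953125/91854 − 1953125/118098 + 390625/78732 = 390625/9920232.
  ∫_0^5/3 (u')² dx = ∫_0^5/3 (4*x^6 - 20*x^5 + 325*x^4/9 - 250*x^3/9 + 625*x^2/81) dx. Term by term:
    ∫_0^5/3 4*x^6 dx = 312500/15309;  ∫_0^5/3 -20*x^5 dx = -156250/2187;  ∫_0^5/3 325*x^4/9 dx = 203125/2187;
    ∫_0^5/3 -250*x^3/9 dx = -78125/1458;  ∫_0^5/3 625*x^2/81 dx = 78125/6561.
  Sum: 312500/15309 − 156250/2187 + 203125/2187 − 78125/1458 + 78125/6561 = 15625/91854.
∫_0^5/3 u² dx = 390625/9920232, so ||u||_L² = 625*sqrt(42)/20412.
∫_0^5/3 (u')² dx = 15625/91854, so ||u'||_L² = 125*sqrt(14)/1134.
Ratio ||u||_L² / ||u'||_L² = 5*sqrt(3)/18.
Sharp Poincaré constant on H^1_0(0, 5/3) is C_P = L/π = 5/(3*π), achieved by sin(3*π/5·x).
A polynomial bump cannot attain the sharp Poincaré constant (only the first sine eigenfunction does), so the ratio is strictly less than C_P, consistent with ||u||_L² ≤ C_P ||u'||_L².


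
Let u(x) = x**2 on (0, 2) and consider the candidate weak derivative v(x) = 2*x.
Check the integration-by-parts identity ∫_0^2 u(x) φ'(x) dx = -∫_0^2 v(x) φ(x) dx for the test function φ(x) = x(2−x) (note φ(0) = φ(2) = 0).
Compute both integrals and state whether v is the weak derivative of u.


LHS = -8/3, RHS = -8/3. Yes, v = u' weakly.

u(x) = x**2, classical derivative u'(x) = 2*x.
φ(x) = x(2−x), so φ'(x) = 2 - 2*x.
Note φ(0) = φ(2) = 0, so the boundary term u·φ vanishes.
LHS = ∫_0^2 u(x) φ'(x) dx = ∫_0^2 (-2*x^3 + 2*x^2) dx. Term by term:
  ∫_0^2 -2*x^3 dx = -8;  ∫_0^2 2*x^2 dx = 16/3.
Sum: -8 + 16/3 = -8/3.
So LHS = -8/3.
∫_0^2 v(x) φ(x) dx = ∫_0^2 (-2*x^3 + 4*x^2) dx. Term by term:
  ∫_0^2 -2*x^3 dx = -8;  ∫_0^2 4*x^2 dx = 32/3.
Sum: -8 + 32/3 = 8/3.
So RHS = -∫_0^2 v(x) φ(x) dx = -8/3.
LHS = RHS, so the identity holds for this test φ.
Moreover u is smooth here and v(x) = u'(x) = 2*x pointwise, so the identity holds for every test function. Hence v is the weak derivative of u.


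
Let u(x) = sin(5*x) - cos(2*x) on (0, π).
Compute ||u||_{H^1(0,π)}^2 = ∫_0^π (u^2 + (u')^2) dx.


||u||_{H^1(0,π)}^2 = -100/21 + 31*π/2

u'(x) = 2*sin(2*x) + 5*cos(5*x).
Expand u² and (u')² and integrate term by term on (0, π), using: for integers n ≥ 1, ∫_0^π sin²(nx) dx = ∫_0^π cos²(nx) dx = π/2; for n ≠ n', ∫_0^π sin(nx)sin(n'x) dx = ∫_0^π cos(nx)cos(n'x) dx = 0; and by product-to-sum, ∫_0^π sin(nx)cos(n'x) dx = ½∫_0^π [sin((n+n')x) + sin((n−n')x)] dx, which is 0 when n+n' is even and 2n/(n²−n'²) when n+n' is odd (it need not vanish on (0, π)).
  u² squared terms: (-1)²·∫cos(2x)² dx = 1·π/2 = π/2;  (1)²·∫sin(5x)² dx = 1·π/2 = π/2.
  u² cross terms: 2·(-1)·(1)·∫cos(2x)·sin(5x) dx = -2·(10/21) = -20/21.
  So ∫_0^π u² dx = π/2 + π/2 − 20/21 = -20/21 + π.
  (u')² squared terms: (2)²·∫sin(2x)² dx = 4·π/2 = 2*π;  (5)²·∫cos(5x)² dx = 25·π/2 = 25*π/2.
  (u')² cross terms: 2·(2)·(5)·∫sin(2x)·cos(5x) dx = 20·(-4/21) = -80/21.
  So ∫_0^π (u')² dx = 2*π + 25*π/2 − 80/21 = -80/21 + 29*π/2.
||u||_{H^1}^2 = (-20/21 + π) + (-80/21 + 29*π/2) = -100/21 + 31*π/2.


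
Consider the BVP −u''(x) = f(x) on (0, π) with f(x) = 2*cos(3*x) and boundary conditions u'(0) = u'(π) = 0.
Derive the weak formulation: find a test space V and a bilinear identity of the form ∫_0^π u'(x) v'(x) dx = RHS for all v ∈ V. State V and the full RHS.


V = H^1(0, π) (no boundary constraint on v; u is determined up to an additive constant); weak form: ∫_0^π u'v' dx = ∫_0^π (2*cos(3*x)) v dx for all v ∈ V.

Multiply both sides by a test function v and integrate from 0 to π:
  ∫_0^π −u''(x) v(x) dx = ∫_0^π f(x) v(x) dx.
Integrate the LHS by parts once:
  ∫_0^π −u'' v dx = −[u'(x) v(x)]_0^π + ∫_0^π u'(x) v'(x) dx.
Thus ∫_0^π u'(x) v'(x) dx = ∫_0^π f(x) v(x) dx + [u'(x) v(x)]_0^π.
Choose V so that boundary terms are either known or forced to vanish.
u has homogeneous Neumann: u'(0) = u'(π) = 0. So [u' v]_0^π = 0·v(π) − 0·v(0) = 0 for any v; take V = H^1(0, π).
Weak formulation: find u (satisfying any essential BC) such that ∫_0^π u'(x) v'(x) dx = ∫_0^π f v dx for all v ∈ V (homogeneous Neumann, so boundary terms vanish).
Substituting f(x) = 2*cos(3*x), the right-hand side is ∫_0^π (2*cos(3*x)) v dx.
Compatibility check (pure Neumann): taking v ≡ 1 ∈ V gives 0 = ∫_0^π f dx + (0) − (0), i.e. ∫_0^π f dx must equal u'(0) − u'(π) = 0. Indeed ∫_0^π (2*cos(3*x)) dx = 0, so the data are compatible. The solution is then unique only up to an additive constant (fix it e.g. by requiring ∫_0^π u dx = 0).
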